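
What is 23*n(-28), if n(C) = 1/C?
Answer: -23/28 ≈ -0.82143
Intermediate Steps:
23*n(-28) = 23/(-28) = 23*(-1/28) = -23/28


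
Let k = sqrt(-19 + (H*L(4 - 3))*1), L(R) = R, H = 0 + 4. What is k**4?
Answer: 225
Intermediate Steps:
H = 4
k = I*sqrt(15) (k = sqrt(-19 + (4*(4 - 3))*1) = sqrt(-19 + (4*1)*1) = sqrt(-19 + 4*1) = sqrt(-19 + 4) = sqrt(-15) = I*sqrt(15) ≈ 3.873*I)
k**4 = (I*sqrt(15))**4 = 225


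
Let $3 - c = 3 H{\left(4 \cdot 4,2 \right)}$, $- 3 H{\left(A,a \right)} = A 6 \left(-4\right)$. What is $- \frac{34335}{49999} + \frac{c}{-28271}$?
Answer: $- \frac{951635166}{1413521729} \approx -0.67324$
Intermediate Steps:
$H{\left(A,a \right)} = 8 A$ ($H{\left(A,a \right)} = - \frac{A 6 \left(-4\right)}{3} = - \frac{6 A \left(-4\right)}{3} = - \frac{\left(-24\right) A}{3} = 8 A$)
$c = -381$ ($c = 3 - 3 \cdot 8 \cdot 4 \cdot 4 = 3 - 3 \cdot 8 \cdot 16 = 3 - 3 \cdot 128 = 3 - 384 = -381$)
$- \frac{34335}{49999} + \frac{c}{-28271} = - \frac{34335}{49999} - \frac{381}{-28271} = \left(-34335\right) \frac{1}{49999} - - \frac{381}{28271} = - \frac{34335}{49999} + \frac{381}{28271} = - \frac{951635166}{1413521729}$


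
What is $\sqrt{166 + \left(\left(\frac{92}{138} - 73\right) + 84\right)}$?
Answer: $\frac{\sqrt{1599}}{3} \approx 13.329$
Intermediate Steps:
$\sqrt{166 + \left(\left(\frac{92}{138} - 73\right) + 84\right)} = \sqrt{166 + \left(\left(92 \cdot \frac{1}{138} - 73\right) + 84\right)} = \sqrt{166 + \left(\left(\frac{2}{3} - 73\right) + 84\right)} = \sqrt{166 + \left(- \frac{217}{3} + 84\right)} = \sqrt{166 + \frac{35}{3}} = \sqrt{\frac{533}{3}} = \frac{\sqrt{1599}}{3}$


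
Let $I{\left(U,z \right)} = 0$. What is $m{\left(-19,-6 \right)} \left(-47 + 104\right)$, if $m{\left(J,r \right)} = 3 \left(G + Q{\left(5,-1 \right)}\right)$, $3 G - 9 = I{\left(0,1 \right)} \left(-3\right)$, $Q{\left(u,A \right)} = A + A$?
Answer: $171$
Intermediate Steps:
$Q{\left(u,A \right)} = 2 A$
$G = 3$ ($G = 3 + \frac{0 \left(-3\right)}{3} = 3 + \frac{1}{3} \cdot 0 = 3 + 0 = 3$)
$m{\left(J,r \right)} = 3$ ($m{\left(J,r \right)} = 3 \left(3 + 2 \left(-1\right)\right) = 3 \left(3 - 2\right) = 3 \cdot 1 = 3$)
$m{\left(-19,-6 \right)} \left(-47 + 104\right) = 3 \left(-47 + 104\right) = 3 \cdot 57 = 171$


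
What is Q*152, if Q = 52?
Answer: 7904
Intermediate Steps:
Q*152 = 52*152 = 7904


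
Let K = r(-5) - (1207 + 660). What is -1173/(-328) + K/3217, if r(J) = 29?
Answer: 3170677/1055176 ≈ 3.0049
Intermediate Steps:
K = -1838 (K = 29 - (1207 + 660) = 29 - 1*1867 = 29 - 1867 = -1838)
-1173/(-328) + K/3217 = -1173/(-328) - 1838/3217 = -1173*(-1/328) - 1838*1/3217 = 1173/328 - 1838/3217 = 3170677/1055176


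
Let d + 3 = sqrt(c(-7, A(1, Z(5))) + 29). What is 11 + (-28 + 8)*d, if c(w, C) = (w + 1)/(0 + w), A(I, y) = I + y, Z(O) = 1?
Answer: 71 - 20*sqrt(1463)/7 ≈ -38.283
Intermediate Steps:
c(w, C) = (1 + w)/w
d = -3 + sqrt(1463)/7 (d = -3 + sqrt((1 - 7)/(-7) + 29) = -3 + sqrt(-1/7*(-6) + 29) = -3 + sqrt(6/7 + 29) = -3 + sqrt(209/7) = -3 + sqrt(1463)/7 ≈ 2.4642)
11 + (-28 + 8)*d = 11 + (-28 + 8)*(-3 + sqrt(1463)/7) = 11 - 20*(-3 + sqrt(1463)/7) = 11 + (60 - 20*sqrt(1463)/7) = 71 - 20*sqrt(1463)/7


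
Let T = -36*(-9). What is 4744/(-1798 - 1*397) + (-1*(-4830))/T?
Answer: 1510799/118530 ≈ 12.746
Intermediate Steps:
T = 324
4744/(-1798 - 1*397) + (-1*(-4830))/T = 4744/(-1798 - 1*397) - 1*(-4830)/324 = 4744/(-1798 - 397) + 4830*(1/324) = 4744/(-2195) + 805/54 = 4744*(-1/2195) + 805/54 = -4744/2195 + 805/54 = 1510799/118530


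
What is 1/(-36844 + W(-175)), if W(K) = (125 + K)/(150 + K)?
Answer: -1/36842 ≈ -2.7143e-5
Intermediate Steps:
W(K) = (125 + K)/(150 + K)
1/(-36844 + W(-175)) = 1/(-36844 + (125 - 175)/(150 - 175)) = 1/(-36844 - 50/(-25)) = 1/(-36844 - 1/25*(-50)) = 1/(-36844 + 2) = 1/(-36842) = -1/36842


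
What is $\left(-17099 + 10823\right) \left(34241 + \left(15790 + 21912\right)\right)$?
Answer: $-451514268$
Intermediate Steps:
$\left(-17099 + 10823\right) \left(34241 + \left(15790 + 21912\right)\right) = - 6276 \left(34241 + 37702\right) = \left(-6276\right) 71943 = -451514268$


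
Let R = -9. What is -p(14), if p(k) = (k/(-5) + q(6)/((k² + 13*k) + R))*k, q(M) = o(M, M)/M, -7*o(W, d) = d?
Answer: 72334/1845 ≈ 39.205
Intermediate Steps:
o(W, d) = -d/7
q(M) = -⅐ (q(M) = (-M/7)/M = -⅐)
p(k) = k*(-k/5 - 1/(7*(-9 + k² + 13*k))) (p(k) = (k/(-5) - 1/(7*((k² + 13*k) - 9)))*k = (k*(-⅕) - 1/(7*(-9 + k² + 13*k)))*k = (-k/5 - 1/(7*(-9 + k² + 13*k)))*k = k*(-k/5 - 1/(7*(-9 + k² + 13*k))))
-p(14) = -14*(-5 - 91*14² - 7*14³ + 63*14)/(35*(-9 + 14² + 13*14)) = -14*(-5 - 91*196 - 7*2744 + 882)/(35*(-9 + 196 + 182)) = -14*(-5 - 17836 - 19208 + 882)/(35*369) = -14*(-36167)/(35*369) = -1*(-72334/1845) = 72334/1845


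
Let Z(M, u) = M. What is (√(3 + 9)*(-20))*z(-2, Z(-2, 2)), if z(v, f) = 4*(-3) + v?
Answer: 560*√3 ≈ 969.95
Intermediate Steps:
z(v, f) = -12 + v
(√(3 + 9)*(-20))*z(-2, Z(-2, 2)) = (√(3 + 9)*(-20))*(-12 - 2) = (√12*(-20))*(-14) = ((2*√3)*(-20))*(-14) = -40*√3*(-14) = 560*√3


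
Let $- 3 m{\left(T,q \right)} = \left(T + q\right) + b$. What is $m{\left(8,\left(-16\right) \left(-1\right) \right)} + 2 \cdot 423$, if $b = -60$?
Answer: $858$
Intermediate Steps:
$m{\left(T,q \right)} = 20 - \frac{T}{3} - \frac{q}{3}$ ($m{\left(T,q \right)} = - \frac{\left(T + q\right) - 60}{3} = - \frac{-60 + T + q}{3} = 20 - \frac{T}{3} - \frac{q}{3}$)
$m{\left(8,\left(-16\right) \left(-1\right) \right)} + 2 \cdot 423 = \left(20 - \frac{8}{3} - \frac{\left(-16\right) \left(-1\right)}{3}\right) + 2 \cdot 423 = \left(20 - \frac{8}{3} - \frac{16}{3}\right) + 846 = 12 + 846 = 858$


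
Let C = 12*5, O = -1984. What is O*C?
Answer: -119040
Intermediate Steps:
C = 60
O*C = -1984*60 = -119040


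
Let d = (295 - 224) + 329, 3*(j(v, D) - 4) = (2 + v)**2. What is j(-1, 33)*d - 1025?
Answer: 2125/3 ≈ 708.33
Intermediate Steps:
j(v, D) = 4 + (2 + v)**2/3
d = 400 (d = 71 + 329 = 400)
j(-1, 33)*d - 1025 = (4 + (2 - 1)**2/3)*400 - 1025 = (4 + (1/3)*1**2)*400 - 1025 = (4 + (1/3)*1)*400 - 1025 = (4 + 1/3)*400 - 1025 = (13/3)*400 - 1025 = 5200/3 - 1025 = 2125/3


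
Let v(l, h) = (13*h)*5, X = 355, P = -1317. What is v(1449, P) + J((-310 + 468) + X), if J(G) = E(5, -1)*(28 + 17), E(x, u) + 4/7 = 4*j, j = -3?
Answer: -603195/7 ≈ -86171.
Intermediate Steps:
E(x, u) = -88/7 (E(x, u) = -4/7 + 4*(-3) = -4/7 - 12 = -88/7)
v(l, h) = 65*h
J(G) = -3960/7 (J(G) = -88*(28 + 17)/7 = -88/7*45 = -3960/7)
v(1449, P) + J((-310 + 468) + X) = 65*(-1317) - 3960/7 = -85605 - 3960/7 = -603195/7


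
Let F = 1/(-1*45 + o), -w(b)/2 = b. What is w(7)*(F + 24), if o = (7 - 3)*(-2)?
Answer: -17794/53 ≈ -335.74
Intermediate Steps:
o = -8 (o = 4*(-2) = -8)
w(b) = -2*b
F = -1/53 (F = 1/(-1*45 - 8) = 1/(-45 - 8) = 1/(-53) = -1/53 ≈ -0.018868)
w(7)*(F + 24) = (-2*7)*(-1/53 + 24) = -14*1271/53 = -17794/53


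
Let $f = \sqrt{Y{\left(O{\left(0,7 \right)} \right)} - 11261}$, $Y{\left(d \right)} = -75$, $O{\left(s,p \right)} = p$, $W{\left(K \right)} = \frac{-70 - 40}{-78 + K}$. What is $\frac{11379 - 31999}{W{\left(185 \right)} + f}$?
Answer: $\frac{60674350}{32449491} + \frac{118039190 i \sqrt{2834}}{32449491} \approx 1.8698 + 193.65 i$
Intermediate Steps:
$W{\left(K \right)} = - \frac{110}{-78 + K}$
$f = 2 i \sqrt{2834}$ ($f = \sqrt{-75 - 11261} = \sqrt{-11336} = 2 i \sqrt{2834} \approx 106.47 i$)
$\frac{11379 - 31999}{W{\left(185 \right)} + f} = \frac{11379 - 31999}{- \frac{110}{-78 + 185} + 2 i \sqrt{2834}} = - \frac{20620}{- \frac{110}{107} + 2 i \sqrt{2834}}$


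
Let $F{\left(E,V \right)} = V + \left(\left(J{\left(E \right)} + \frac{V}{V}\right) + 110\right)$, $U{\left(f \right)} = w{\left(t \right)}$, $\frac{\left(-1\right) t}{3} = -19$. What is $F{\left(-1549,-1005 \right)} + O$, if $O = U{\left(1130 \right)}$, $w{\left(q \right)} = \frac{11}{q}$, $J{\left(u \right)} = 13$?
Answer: $- \frac{50206}{57} \approx -880.81$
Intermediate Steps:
$t = 57$ ($t = \left(-3\right) \left(-19\right) = 57$)
$U{\left(f \right)} = \frac{11}{57}$
$F{\left(E,V \right)} = 124 + V$ ($F{\left(E,V \right)} = V + \left(\left(13 + \frac{V}{V}\right) + 110\right) = V + \left(\left(13 + 1\right) + 110\right) = V + \left(14 + 110\right) = V + 124 = 124 + V$)
$O = \frac{11}{57} \approx 0.19298$
$F{\left(-1549,-1005 \right)} + O = \left(124 - 1005\right) + \frac{11}{57} = -881 + \frac{11}{57} = - \frac{50206}{57}$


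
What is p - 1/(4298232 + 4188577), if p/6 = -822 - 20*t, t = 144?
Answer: -188509001509/8486809 ≈ -22212.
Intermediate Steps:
p = -22212 (p = 6*(-822 - 20*144) = 6*(-822 - 2880) = 6*(-3702) = -22212)
p - 1/(4298232 + 4188577) = -22212 - 1/(4298232 + 4188577) = -22212 - 1/8486809 = -188509001509/8486809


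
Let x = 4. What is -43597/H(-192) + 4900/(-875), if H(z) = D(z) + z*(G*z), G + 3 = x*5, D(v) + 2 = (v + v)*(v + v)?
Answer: -21893961/3870710 ≈ -5.6563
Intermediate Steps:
D(v) = -2 + 4*v² (D(v) = -2 + (v + v)*(v + v) = -2 + (2*v)*(2*v) = -2 + 4*v²)
G = 17 (G = -3 + 4*5 = -3 + 20 = 17)
H(z) = -2 + 21*z² (H(z) = (-2 + 4*z²) + z*(17*z) = (-2 + 4*z²) + 17*z² = -2 + 21*z²)
-43597/H(-192) + 4900/(-875) = -43597/(-2 + 21*(-192)²) + 4900/(-875) = -43597/(-2 + 21*36864) + 4900*(-1/875) = -43597/(-2 + 774144) - 28/5 = -43597/774142 - 28/5 = -21893961/3870710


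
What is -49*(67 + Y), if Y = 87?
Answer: -7546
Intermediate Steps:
-49*(67 + Y) = -49*(67 + 87) = -49*154 = -7546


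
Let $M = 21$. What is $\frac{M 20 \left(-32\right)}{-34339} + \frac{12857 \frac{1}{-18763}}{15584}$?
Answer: $\frac{3929449339957}{10040812606688} \approx 0.39135$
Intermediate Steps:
$\frac{M 20 \left(-32\right)}{-34339} + \frac{12857 \frac{1}{-18763}}{15584} = \frac{21 \cdot 20 \left(-32\right)}{-34339} + \frac{12857 \frac{1}{-18763}}{15584} = 420 \left(-32\right) \left(- \frac{1}{34339}\right) + 12857 \left(- \frac{1}{18763}\right) \frac{1}{15584} = \left(-13440\right) \left(- \frac{1}{34339}\right) - \frac{12857}{292402592} = \frac{13440}{34339} - \frac{12857}{292402592} = \frac{3929449339957}{10040812606688}$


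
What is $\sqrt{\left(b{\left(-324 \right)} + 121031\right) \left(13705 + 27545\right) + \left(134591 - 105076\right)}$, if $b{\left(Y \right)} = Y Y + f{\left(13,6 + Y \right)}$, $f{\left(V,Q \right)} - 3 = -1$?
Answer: $\sqrt{9322900765} \approx 96555.0$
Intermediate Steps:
$f{\left(V,Q \right)} = 2$ ($f{\left(V,Q \right)} = 3 - 1 = 2$)
$b{\left(Y \right)} = 2 + Y^{2}$ ($b{\left(Y \right)} = Y Y + 2 = Y^{2} + 2 = 2 + Y^{2}$)
$\sqrt{\left(b{\left(-324 \right)} + 121031\right) \left(13705 + 27545\right) + \left(134591 - 105076\right)} = \sqrt{\left(\left(2 + \left(-324\right)^{2}\right) + 121031\right) \left(13705 + 27545\right) + \left(134591 - 105076\right)} = \sqrt{\left(\left(2 + 104976\right) + 121031\right) 41250 + 29515} = \sqrt{\left(104978 + 121031\right) 41250 + 29515} = \sqrt{226009 \cdot 41250 + 29515} = \sqrt{9322871250 + 29515} = \sqrt{9322900765}$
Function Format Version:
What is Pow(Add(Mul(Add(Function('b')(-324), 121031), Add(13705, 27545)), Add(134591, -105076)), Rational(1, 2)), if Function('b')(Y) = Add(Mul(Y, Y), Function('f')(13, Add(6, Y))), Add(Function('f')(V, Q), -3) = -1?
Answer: Pow(9322900765, Rational(1, 2)) ≈ 96555.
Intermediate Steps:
Function('f')(V, Q) = 2 (Function('f')(V, Q) = Add(3, -1) = 2)
Function('b')(Y) = Add(2, Pow(Y, 2)) (Function('b')(Y) = Add(Mul(Y, Y), 2) = Add(Pow(Y, 2), 2) = Add(2, Pow(Y, 2)))
Pow(Add(Mul(Add(Function('b')(-324), 121031), Add(13705, 27545)), Add(134591, -105076)), Rational(1, 2)) = Pow(Add(Mul(Add(Add(2, Pow(-324, 2)), 121031), Add(13705, 27545)), Add(134591, -105076)), Rational(1, 2)) = Pow(Add(Mul(Add(Add(2, 104976), 121031), 41250), 29515), Rational(1, 2)) = Pow(Add(Mul(Add(104978, 121031), 41250), 29515), Rational(1, 2)) = Pow(Add(Mul(226009, 41250), 29515), Rational(1, 2)) = Pow(Add(9322871250, 29515), Rational(1, 2)) = Pow(9322900765, Rational(1, 2))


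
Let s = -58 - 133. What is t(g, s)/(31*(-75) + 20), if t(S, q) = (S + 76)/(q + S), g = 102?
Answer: 2/2305 ≈ 0.00086768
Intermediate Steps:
s = -191
t(S, q) = (76 + S)/(S + q)
t(g, s)/(31*(-75) + 20) = ((76 + 102)/(102 - 191))/(31*(-75) + 20) = (178/(-89))/(-2325 + 20) = -1/89*178/(-2305) = -2*(-1/2305) = 2/2305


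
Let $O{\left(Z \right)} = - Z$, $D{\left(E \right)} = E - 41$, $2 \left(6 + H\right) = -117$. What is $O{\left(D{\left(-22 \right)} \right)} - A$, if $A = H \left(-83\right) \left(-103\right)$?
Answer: $\frac{1102947}{2} \approx 5.5147 \cdot 10^{5}$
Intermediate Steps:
$H = - \frac{129}{2}$ ($H = -6 + \frac{1}{2} \left(-117\right) = -6 - \frac{117}{2} = - \frac{129}{2} \approx -64.5$)
$A = - \frac{1102821}{2}$ ($A = \left(- \frac{129}{2}\right) \left(-83\right) \left(-103\right) = \frac{10707}{2} \left(-103\right) = - \frac{1102821}{2} \approx -5.5141 \cdot 10^{5}$)
$D{\left(E \right)} = -41 + E$
$O{\left(D{\left(-22 \right)} \right)} - A = - (-41 - 22) - - \frac{1102821}{2} = \left(-1\right) \left(-63\right) + \frac{1102821}{2} = 63 + \frac{1102821}{2} = \frac{1102947}{2}$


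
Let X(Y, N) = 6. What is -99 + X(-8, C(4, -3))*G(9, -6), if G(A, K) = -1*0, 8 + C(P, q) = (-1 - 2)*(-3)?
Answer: -99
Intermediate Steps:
C(P, q) = 1 (C(P, q) = -8 + (-1 - 2)*(-3) = -8 - 3*(-3) = -8 + 9 = 1)
G(A, K) = 0
-99 + X(-8, C(4, -3))*G(9, -6) = -99 + 6*0 = -99 + 0 = -99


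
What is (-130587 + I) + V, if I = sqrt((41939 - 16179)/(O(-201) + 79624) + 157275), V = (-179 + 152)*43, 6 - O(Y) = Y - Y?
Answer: -131748 + sqrt(9972729022163)/7963 ≈ -1.3135e+5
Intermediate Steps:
O(Y) = 6 (O(Y) = 6 - (Y - Y) = 6 - 1*0 = 6 + 0 = 6)
V = -1161 (V = -27*43 = -1161)
I = sqrt(9972729022163)/7963 (I = sqrt((41939 - 16179)/(6 + 79624) + 157275) = sqrt(25760/79630 + 157275) = sqrt(25760*(1/79630) + 157275) = sqrt(2576/7963 + 157275) = sqrt(1252383401/7963) = sqrt(9972729022163)/7963 ≈ 396.58)
(-130587 + I) + V = (-130587 + sqrt(9972729022163)/7963) - 1161 = -131748 + sqrt(9972729022163)/7963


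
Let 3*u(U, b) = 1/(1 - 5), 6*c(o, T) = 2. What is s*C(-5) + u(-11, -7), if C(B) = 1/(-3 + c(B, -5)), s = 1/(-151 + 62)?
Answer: -169/2136 ≈ -0.079120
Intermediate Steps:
c(o, T) = ⅓ (c(o, T) = (⅙)*2 = ⅓)
u(U, b) = -1/12 (u(U, b) = 1/(3*(1 - 5)) = (⅓)/(-4) = (⅓)*(-¼) = -1/12)
s = -1/89 (s = 1/(-89) = -1/89 ≈ -0.011236)
C(B) = -3/8 (C(B) = 1/(-3 + ⅓) = 1/(-8/3) = -3/8)
s*C(-5) + u(-11, -7) = -1/89*(-3/8) - 1/12 = 3/712 - 1/12 = -169/2136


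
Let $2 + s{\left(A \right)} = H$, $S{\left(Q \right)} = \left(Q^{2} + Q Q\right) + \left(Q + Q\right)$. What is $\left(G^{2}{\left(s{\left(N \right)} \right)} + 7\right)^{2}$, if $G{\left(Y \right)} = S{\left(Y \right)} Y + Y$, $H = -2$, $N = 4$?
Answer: $100140049$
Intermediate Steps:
$S{\left(Q \right)} = 2 Q + 2 Q^{2}$ ($S{\left(Q \right)} = \left(Q^{2} + Q^{2}\right) + 2 Q = 2 Q^{2} + 2 Q = 2 Q + 2 Q^{2}$)
$s{\left(A \right)} = -4$ ($s{\left(A \right)} = -2 - 2 = -4$)
$G{\left(Y \right)} = Y + 2 Y^{2} \left(1 + Y\right)$ ($G{\left(Y \right)} = 2 Y \left(1 + Y\right) Y + Y = 2 Y^{2} \left(1 + Y\right) + Y = Y + 2 Y^{2} \left(1 + Y\right)$)
$\left(G^{2}{\left(s{\left(N \right)} \right)} + 7\right)^{2} = \left(\left(- 4 \left(1 + 2 \left(-4\right) \left(1 - 4\right)\right)\right)^{2} + 7\right)^{2} = \left(\left(- 4 \left(1 + 2 \left(-4\right) \left(-3\right)\right)\right)^{2} + 7\right)^{2} = \left(\left(- 4 \left(1 + 24\right)\right)^{2} + 7\right)^{2} = \left(\left(\left(-4\right) 25\right)^{2} + 7\right)^{2} = \left(\left(-100\right)^{2} + 7\right)^{2} = \left(10000 + 7\right)^{2} = 10007^{2} = 100140049$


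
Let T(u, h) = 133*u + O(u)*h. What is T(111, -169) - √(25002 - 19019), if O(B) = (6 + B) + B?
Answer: -23769 - √5983 ≈ -23846.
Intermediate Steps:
O(B) = 6 + 2*B
T(u, h) = 133*u + h*(6 + 2*u) (T(u, h) = 133*u + (6 + 2*u)*h = 133*u + h*(6 + 2*u))
T(111, -169) - √(25002 - 19019) = (133*111 + 2*(-169)*(3 + 111)) - √(25002 - 19019) = (14763 + 2*(-169)*114) - √5983 = (14763 - 38532) - √5983 = -23769 - √5983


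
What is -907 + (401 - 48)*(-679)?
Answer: -240594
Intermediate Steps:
-907 + (401 - 48)*(-679) = -907 + 353*(-679) = -907 - 239687 = -240594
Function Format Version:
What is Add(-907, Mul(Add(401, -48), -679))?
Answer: -240594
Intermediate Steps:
Add(-907, Mul(Add(401, -48), -679)) = Add(-907, Mul(353, -679)) = Add(-907, -239687) = -240594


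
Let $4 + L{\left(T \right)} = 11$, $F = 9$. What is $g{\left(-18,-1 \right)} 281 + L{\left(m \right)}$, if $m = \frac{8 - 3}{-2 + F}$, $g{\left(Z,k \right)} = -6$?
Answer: $-1679$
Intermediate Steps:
$m = \frac{5}{7}$ ($m = \frac{8 - 3}{-2 + 9} = \frac{5}{7} \approx 0.71429$)
$L{\left(T \right)} = 7$ ($L{\left(T \right)} = -4 + 11 = 7$)
$g{\left(-18,-1 \right)} 281 + L{\left(m \right)} = \left(-6\right) 281 + 7 = -1686 + 7 = -1679$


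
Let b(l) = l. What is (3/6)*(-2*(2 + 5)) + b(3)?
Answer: -4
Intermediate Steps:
(3/6)*(-2*(2 + 5)) + b(3) = (3/6)*(-2*(2 + 5)) + 3 = (3*(1/6))*(-2*7) + 3 = (1/2)*(-14) + 3 = -7 + 3 = -4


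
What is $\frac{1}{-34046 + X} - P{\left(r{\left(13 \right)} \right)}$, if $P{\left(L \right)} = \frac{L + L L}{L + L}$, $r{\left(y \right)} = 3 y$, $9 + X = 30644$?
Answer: $- \frac{68221}{3411} \approx -20.0$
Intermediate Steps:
$X = 30635$ ($X = -9 + 30644 = 30635$)
$P{\left(L \right)} = \frac{L + L^{2}}{2 L}$
$\frac{1}{-34046 + X} - P{\left(r{\left(13 \right)} \right)} = \frac{1}{-34046 + 30635} - \left(\frac{1}{2} + \frac{3 \cdot 13}{2}\right) = \frac{1}{-3411} - \left(\frac{1}{2} + \frac{1}{2} \cdot 39\right) = - \frac{1}{3411} - \left(\frac{1}{2} + \frac{39}{2}\right) = - \frac{1}{3411} - 20 = - \frac{68221}{3411}$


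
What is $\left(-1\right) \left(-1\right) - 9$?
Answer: $-8$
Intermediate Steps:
$\left(-1\right) \left(-1\right) - 9 = 1 - 9 = -8$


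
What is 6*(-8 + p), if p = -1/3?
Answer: -50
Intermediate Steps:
p = -1/3 (p = -1*1/3 = -1/3 ≈ -0.33333)
6*(-8 + p) = 6*(-8 - 1/3) = 6*(-25/3) = -50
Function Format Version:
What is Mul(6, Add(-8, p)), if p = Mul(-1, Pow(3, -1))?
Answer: -50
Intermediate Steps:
p = Rational(-1, 3) (p = Mul(-1, Rational(1, 3)) = Rational(-1, 3) ≈ -0.33333)
Mul(6, Add(-8, p)) = Mul(6, Add(-8, Rational(-1, 3))) = Mul(6, Rational(-25, 3)) = -50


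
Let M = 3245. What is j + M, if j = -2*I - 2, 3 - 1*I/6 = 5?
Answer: 3267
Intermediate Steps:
I = -12 (I = 18 - 6*5 = 18 - 30 = -12)
j = 22 (j = -2*(-12) - 2 = 24 - 2 = 22)
j + M = 22 + 3245 = 3267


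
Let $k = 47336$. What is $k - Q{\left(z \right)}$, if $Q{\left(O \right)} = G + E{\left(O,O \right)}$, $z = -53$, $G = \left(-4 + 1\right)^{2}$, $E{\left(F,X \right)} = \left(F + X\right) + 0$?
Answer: $47433$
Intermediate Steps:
$E{\left(F,X \right)} = F + X$
$G = 9$ ($G = \left(-3\right)^{2} = 9$)
$Q{\left(O \right)} = 9 + 2 O$ ($Q{\left(O \right)} = 9 + \left(O + O\right) = 9 + 2 O$)
$k - Q{\left(z \right)} = 47336 - \left(9 + 2 \left(-53\right)\right) = 47336 - \left(9 - 106\right) = 47336 - -97 = 47336 + 97 = 47433$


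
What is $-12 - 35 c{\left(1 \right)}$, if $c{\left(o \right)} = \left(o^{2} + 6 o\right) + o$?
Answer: $-292$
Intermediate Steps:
$c{\left(o \right)} = o^{2} + 7 o$
$-12 - 35 c{\left(1 \right)} = -12 - 35 \cdot 1 \left(7 + 1\right) = -12 - 35 \cdot 1 \cdot 8 = -12 - 280 = -292$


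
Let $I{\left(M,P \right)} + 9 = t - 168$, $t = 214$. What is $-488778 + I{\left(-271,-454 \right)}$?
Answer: $-488741$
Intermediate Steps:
$I{\left(M,P \right)} = 37$ ($I{\left(M,P \right)} = -9 + \left(214 - 168\right) = -9 + 46 = 37$)
$-488778 + I{\left(-271,-454 \right)} = -488778 + 37 = -488741$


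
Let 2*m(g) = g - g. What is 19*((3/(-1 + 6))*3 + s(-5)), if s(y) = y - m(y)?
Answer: -304/5 ≈ -60.800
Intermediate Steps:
m(g) = 0 (m(g) = (g - g)/2 = (½)*0 = 0)
s(y) = y (s(y) = y - 1*0 = y + 0 = y)
19*((3/(-1 + 6))*3 + s(-5)) = 19*((3/(-1 + 6))*3 - 5) = 19*((3/5)*3 - 5) = 19*((3*(⅕))*3 - 5) = 19*((⅗)*3 - 5) = 19*(9/5 - 5) = 19*(-16/5) = -304/5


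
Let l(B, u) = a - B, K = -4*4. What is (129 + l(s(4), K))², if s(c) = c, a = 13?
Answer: 19044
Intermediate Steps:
K = -16
l(B, u) = 13 - B
(129 + l(s(4), K))² = (129 + (13 - 1*4))² = (129 + (13 - 4))² = (129 + 9)² = 138² = 19044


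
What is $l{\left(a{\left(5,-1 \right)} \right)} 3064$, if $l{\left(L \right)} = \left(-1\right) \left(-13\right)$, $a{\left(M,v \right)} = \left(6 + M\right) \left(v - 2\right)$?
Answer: $39832$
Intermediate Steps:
$a{\left(M,v \right)} = \left(-2 + v\right) \left(6 + M\right)$ ($a{\left(M,v \right)} = \left(6 + M\right) \left(-2 + v\right) = \left(-2 + v\right) \left(6 + M\right)$)
$l{\left(L \right)} = 13$
$l{\left(a{\left(5,-1 \right)} \right)} 3064 = 13 \cdot 3064 = 39832$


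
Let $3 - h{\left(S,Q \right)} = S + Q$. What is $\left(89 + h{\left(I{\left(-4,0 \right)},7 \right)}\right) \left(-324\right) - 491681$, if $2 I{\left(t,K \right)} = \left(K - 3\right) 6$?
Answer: $-522137$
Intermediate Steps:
$I{\left(t,K \right)} = -9 + 3 K$ ($I{\left(t,K \right)} = \frac{\left(K - 3\right) 6}{2} = \frac{\left(-3 + K\right) 6}{2} = \frac{-18 + 6 K}{2} = -9 + 3 K$)
$h{\left(S,Q \right)} = 3 - Q - S$ ($h{\left(S,Q \right)} = 3 - \left(S + Q\right) = 3 - \left(Q + S\right) = 3 - Q - S$)
$\left(89 + h{\left(I{\left(-4,0 \right)},7 \right)}\right) \left(-324\right) - 491681 = \left(89 - \left(-5 + 0\right)\right) \left(-324\right) - 491681 = \left(89 - -5\right) \left(-324\right) - 491681 = \left(89 + \left(3 - 7 + 9\right)\right) \left(-324\right) - 491681 = \left(89 + 5\right) \left(-324\right) - 491681 = 94 \left(-324\right) - 491681 = -30456 - 491681 = -522137$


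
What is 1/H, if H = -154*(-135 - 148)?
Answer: 1/43582 ≈ 2.2945e-5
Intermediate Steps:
H = 43582 (H = -154*(-283) = 43582)
1/H = 1/43582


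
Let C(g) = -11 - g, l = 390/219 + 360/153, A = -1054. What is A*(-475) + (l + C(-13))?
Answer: 621314262/1241 ≈ 5.0066e+5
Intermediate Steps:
l = 5130/1241 (l = 390*(1/219) + 360*(1/153) = 130/73 + 40/17 = 5130/1241 ≈ 4.1338)
A*(-475) + (l + C(-13)) = -1054*(-475) + (5130/1241 + (-11 - 1*(-13))) = 500650 + (5130/1241 + (-11 + 13)) = 500650 + (5130/1241 + 2) = 500650 + 7612/1241 = 621314262/1241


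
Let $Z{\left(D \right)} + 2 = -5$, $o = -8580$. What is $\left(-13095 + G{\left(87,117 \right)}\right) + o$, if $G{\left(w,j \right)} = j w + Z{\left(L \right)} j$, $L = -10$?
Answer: $-12315$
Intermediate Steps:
$Z{\left(D \right)} = -7$ ($Z{\left(D \right)} = -2 - 5 = -7$)
$G{\left(w,j \right)} = - 7 j + j w$ ($G{\left(w,j \right)} = j w - 7 j = - 7 j + j w$)
$\left(-13095 + G{\left(87,117 \right)}\right) + o = \left(-13095 + 117 \left(-7 + 87\right)\right) - 8580 = \left(-13095 + 117 \cdot 80\right) - 8580 = \left(-13095 + 9360\right) - 8580 = -3735 - 8580 = -12315$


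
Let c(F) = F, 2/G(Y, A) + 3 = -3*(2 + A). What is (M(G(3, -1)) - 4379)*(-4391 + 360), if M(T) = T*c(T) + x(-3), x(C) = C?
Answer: 158970547/9 ≈ 1.7663e+7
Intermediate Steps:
G(Y, A) = 2/(-9 - 3*A) (G(Y, A) = 2/(-3 - 3*(2 + A)) = 2/(-3 + (-6 - 3*A)) = 2/(-9 - 3*A))
M(T) = -3 + T² (M(T) = T*T - 3 = T² - 3 = -3 + T²)
(M(G(3, -1)) - 4379)*(-4391 + 360) = ((-3 + (-2/(9 + 3*(-1)))²) - 4379)*(-4391 + 360) = ((-3 + (-2/(9 - 3))²) - 4379)*(-4031) = ((-3 + (-2/6)²) - 4379)*(-4031) = ((-3 + (-2*⅙)²) - 4379)*(-4031) = ((-3 + (-⅓)²) - 4379)*(-4031) = ((-3 + ⅑) - 4379)*(-4031) = (-26/9 - 4379)*(-4031) = -39437/9*(-4031) = 158970547/9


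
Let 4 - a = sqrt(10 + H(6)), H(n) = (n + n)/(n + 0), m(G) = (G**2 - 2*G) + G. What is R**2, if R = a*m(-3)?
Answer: 4032 - 2304*sqrt(3) ≈ 41.355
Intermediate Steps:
m(G) = G**2 - G
H(n) = 2 (H(n) = (2*n)/n = 2)
a = 4 - 2*sqrt(3) (a = 4 - sqrt(10 + 2) = 4 - sqrt(12) = 4 - 2*sqrt(3) ≈ 0.53590)
R = 48 - 24*sqrt(3) (R = (4 - 2*sqrt(3))*(-3*(-1 - 3)) = (4 - 2*sqrt(3))*(-3*(-4)) = (4 - 2*sqrt(3))*12 = 48 - 24*sqrt(3) ≈ 6.4308)
R**2 = (48 - 24*sqrt(3))**2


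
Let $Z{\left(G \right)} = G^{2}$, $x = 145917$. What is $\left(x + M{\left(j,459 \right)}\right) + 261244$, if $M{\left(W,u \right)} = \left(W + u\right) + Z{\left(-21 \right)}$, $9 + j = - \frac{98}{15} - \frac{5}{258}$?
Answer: $\frac{526378627}{1290} \approx 4.0805 \cdot 10^{5}$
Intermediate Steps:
$j = - \frac{20063}{1290}$ ($j = -9 - \left(\frac{5}{258} + \frac{98}{15}\right) = -9 - \frac{8453}{1290} = - \frac{20063}{1290} \approx -15.553$)
$M{\left(W,u \right)} = 441 + W + u$ ($M{\left(W,u \right)} = \left(W + u\right) + \left(-21\right)^{2} = \left(W + u\right) + 441 = 441 + W + u$)
$\left(x + M{\left(j,459 \right)}\right) + 261244 = \left(145917 + \left(441 - \frac{20063}{1290} + 459\right)\right) + 261244 = \left(145917 + \frac{1140937}{1290}\right) + 261244 = \frac{189373867}{1290} + 261244 = \frac{526378627}{1290}$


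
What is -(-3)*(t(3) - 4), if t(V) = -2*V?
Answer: -30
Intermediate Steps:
-(-3)*(t(3) - 4) = -(-3)*(-2*3 - 4) = -(-3)*(-6 - 4) = -(-3)*(-10) = -1*30 = -30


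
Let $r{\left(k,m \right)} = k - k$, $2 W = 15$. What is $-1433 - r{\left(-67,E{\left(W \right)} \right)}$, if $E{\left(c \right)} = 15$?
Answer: $-1433$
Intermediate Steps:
$W = \frac{15}{2}$ ($W = \frac{1}{2} \cdot 15 = \frac{15}{2} \approx 7.5$)
$r{\left(k,m \right)} = 0$
$-1433 - r{\left(-67,E{\left(W \right)} \right)} = -1433 - 0 = -1433 + 0 = -1433$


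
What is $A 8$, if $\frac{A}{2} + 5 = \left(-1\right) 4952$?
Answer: $-79312$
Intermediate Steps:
$A = -9914$ ($A = -10 + 2 \left(\left(-1\right) 4952\right) = -10 + 2 \left(-4952\right) = -10 - 9904 = -9914$)
$A 8 = \left(-9914\right) 8 = -79312$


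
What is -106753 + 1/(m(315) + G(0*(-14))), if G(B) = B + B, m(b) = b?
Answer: -33627194/315 ≈ -1.0675e+5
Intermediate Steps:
G(B) = 2*B
-106753 + 1/(m(315) + G(0*(-14))) = -106753 + 1/(315 + 2*(0*(-14))) = -106753 + 1/(315 + 2*0) = -106753 + 1/(315 + 0) = -106753 + 1/315 = -33627194/315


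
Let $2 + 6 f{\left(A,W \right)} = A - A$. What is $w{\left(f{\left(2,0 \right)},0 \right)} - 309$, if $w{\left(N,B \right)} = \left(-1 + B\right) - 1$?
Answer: $-311$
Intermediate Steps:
$f{\left(A,W \right)} = - \frac{1}{3}$ ($f{\left(A,W \right)} = - \frac{1}{3} + \frac{A - A}{6} = - \frac{1}{3} + \frac{1}{6} \cdot 0 = - \frac{1}{3} + 0 = - \frac{1}{3}$)
$w{\left(N,B \right)} = -2 + B$
$w{\left(f{\left(2,0 \right)},0 \right)} - 309 = \left(-2 + 0\right) - 309 = -2 - 309 = -311$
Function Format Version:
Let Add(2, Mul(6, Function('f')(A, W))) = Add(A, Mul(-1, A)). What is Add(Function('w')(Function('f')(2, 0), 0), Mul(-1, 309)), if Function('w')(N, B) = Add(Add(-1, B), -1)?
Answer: -311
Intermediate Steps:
Function('f')(A, W) = Rational(-1, 3) (Function('f')(A, W) = Add(Rational(-1, 3), Mul(Rational(1, 6), Add(A, Mul(-1, A)))) = Add(Rational(-1, 3), Mul(Rational(1, 6), 0)) = Add(Rational(-1, 3), 0) = Rational(-1, 3))
Function('w')(N, B) = Add(-2, B)
Add(Function('w')(Function('f')(2, 0), 0), Mul(-1, 309)) = Add(Add(-2, 0), Mul(-1, 309)) = Add(-2, -309) = -311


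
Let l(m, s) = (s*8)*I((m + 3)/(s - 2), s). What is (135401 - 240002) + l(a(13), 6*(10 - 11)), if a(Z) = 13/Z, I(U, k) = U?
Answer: -104577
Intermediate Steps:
l(m, s) = 8*s*(3 + m)/(-2 + s) (l(m, s) = (s*8)*((m + 3)/(s - 2)) = (8*s)*((3 + m)/(-2 + s)) = 8*s*(3 + m)/(-2 + s))
(135401 - 240002) + l(a(13), 6*(10 - 11)) = (135401 - 240002) + 8*(6*(10 - 11))*(3 + 13/13)/(-2 + 6*(10 - 11)) = -104601 + 8*(6*(-1))*(3 + 13*(1/13))/(-2 + 6*(-1)) = -104601 + 8*(-6)*(3 + 1)/(-2 - 6) = -104601 + 8*(-6)*4/(-8) = -104601 + 8*(-6)*(-⅛)*4 = -104601 + 24 = -104577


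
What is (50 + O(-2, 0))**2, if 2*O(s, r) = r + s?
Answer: 2401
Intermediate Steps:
O(s, r) = r/2 + s/2 (O(s, r) = (r + s)/2 = r/2 + s/2)
(50 + O(-2, 0))**2 = (50 + ((1/2)*0 + (1/2)*(-2)))**2 = (50 + (0 - 1))**2 = (50 - 1)**2 = 49**2 = 2401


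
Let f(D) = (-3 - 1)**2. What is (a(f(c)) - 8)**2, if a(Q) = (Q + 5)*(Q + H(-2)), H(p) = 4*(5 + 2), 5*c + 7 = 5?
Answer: 839056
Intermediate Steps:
c = -2/5 (c = -7/5 + (1/5)*5 = -7/5 + 1 = -2/5 ≈ -0.40000)
f(D) = 16 (f(D) = (-4)**2 = 16)
H(p) = 28 (H(p) = 4*7 = 28)
a(Q) = (5 + Q)*(28 + Q) (a(Q) = (Q + 5)*(Q + 28) = (5 + Q)*(28 + Q))
(a(f(c)) - 8)**2 = ((140 + 16**2 + 33*16) - 8)**2 = ((140 + 256 + 528) - 8)**2 = (924 - 8)**2 = 916**2 = 839056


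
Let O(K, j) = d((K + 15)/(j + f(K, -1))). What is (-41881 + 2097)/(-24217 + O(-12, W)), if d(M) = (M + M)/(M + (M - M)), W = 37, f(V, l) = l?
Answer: 39784/24215 ≈ 1.6429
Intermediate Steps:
d(M) = 2 (d(M) = (2*M)/(M + 0) = (2*M)/M = 2)
O(K, j) = 2
(-41881 + 2097)/(-24217 + O(-12, W)) = (-41881 + 2097)/(-24217 + 2) = -39784/(-24215) = -39784*(-1/24215) = 39784/24215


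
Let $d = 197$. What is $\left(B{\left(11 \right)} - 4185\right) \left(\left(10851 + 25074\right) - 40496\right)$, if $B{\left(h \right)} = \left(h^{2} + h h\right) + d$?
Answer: $17122966$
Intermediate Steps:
$B{\left(h \right)} = 197 + 2 h^{2}$ ($B{\left(h \right)} = \left(h^{2} + h h\right) + 197 = \left(h^{2} + h^{2}\right) + 197 = 2 h^{2} + 197 = 197 + 2 h^{2}$)
$\left(B{\left(11 \right)} - 4185\right) \left(\left(10851 + 25074\right) - 40496\right) = \left(\left(197 + 2 \cdot 11^{2}\right) - 4185\right) \left(\left(10851 + 25074\right) - 40496\right) = \left(\left(197 + 2 \cdot 121\right) - 4185\right) \left(35925 - 40496\right) = \left(\left(197 + 242\right) - 4185\right) \left(-4571\right) = \left(439 - 4185\right) \left(-4571\right) = \left(-3746\right) \left(-4571\right) = 17122966$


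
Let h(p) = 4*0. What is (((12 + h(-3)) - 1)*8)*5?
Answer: 440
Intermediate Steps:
h(p) = 0
(((12 + h(-3)) - 1)*8)*5 = (((12 + 0) - 1)*8)*5 = ((12 - 1)*8)*5 = (11*8)*5 = 88*5 = 440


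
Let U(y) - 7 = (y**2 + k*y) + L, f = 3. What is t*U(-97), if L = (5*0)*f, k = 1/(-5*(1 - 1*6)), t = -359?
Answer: -84473777/25 ≈ -3.3790e+6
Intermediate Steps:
k = 1/25 (k = 1/(-5*(1 - 6)) = 1/(-5*(-5)) = 1/25 ≈ 0.040000)
L = 0 (L = (5*0)*3 = 0*3 = 0)
U(y) = 7 + y**2 + y/25 (U(y) = 7 + ((y**2 + y/25) + 0) = 7 + (y**2 + y/25) = 7 + y**2 + y/25)
t*U(-97) = -359*(7 + (-97)**2 + (1/25)*(-97)) = -359*(7 + 9409 - 97/25) = -359*235303/25 = -84473777/25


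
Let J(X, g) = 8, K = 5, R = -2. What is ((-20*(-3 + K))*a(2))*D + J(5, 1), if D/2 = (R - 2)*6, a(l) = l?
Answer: 3848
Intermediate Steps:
D = -48 (D = 2*((-2 - 2)*6) = 2*(-4*6) = 2*(-24) = -48)
((-20*(-3 + K))*a(2))*D + J(5, 1) = (-20*(-3 + 5)*2)*(-48) + 8 = (-20*2*2)*(-48) + 8 = (-5*8*2)*(-48) + 8 = -40*2*(-48) + 8 = -80*(-48) + 8 = 3840 + 8 = 3848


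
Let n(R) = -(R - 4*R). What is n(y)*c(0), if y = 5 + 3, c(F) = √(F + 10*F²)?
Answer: 0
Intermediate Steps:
y = 8
n(R) = 3*R (n(R) = -(-3)*R = 3*R)
n(y)*c(0) = (3*8)*√(0*(1 + 10*0)) = 24*√(0*(1 + 0)) = 24*√(0*1) = 24*√0 = 24*0 = 0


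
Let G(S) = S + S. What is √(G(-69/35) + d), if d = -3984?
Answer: I*√4885230/35 ≈ 63.15*I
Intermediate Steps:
G(S) = 2*S
√(G(-69/35) + d) = √(2*(-69/35) - 3984) = √(-138/35 - 3984) = √(-139578/35) = I*√4885230/35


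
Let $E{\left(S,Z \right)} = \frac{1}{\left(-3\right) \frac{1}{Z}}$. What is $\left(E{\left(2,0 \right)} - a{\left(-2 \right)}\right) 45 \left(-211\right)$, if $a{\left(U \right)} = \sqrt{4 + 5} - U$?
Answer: $47475$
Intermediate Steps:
$E{\left(S,Z \right)} = - \frac{Z}{3}$
$a{\left(U \right)} = 3 - U$ ($a{\left(U \right)} = \sqrt{9} - U = 3 - U$)
$\left(E{\left(2,0 \right)} - a{\left(-2 \right)}\right) 45 \left(-211\right) = \left(\left(- \frac{1}{3}\right) 0 - \left(3 - -2\right)\right) 45 \left(-211\right) = \left(0 - \left(3 + 2\right)\right) 45 \left(-211\right) = \left(0 - 5\right) 45 \left(-211\right) = \left(-5\right) 45 \left(-211\right) = \left(-225\right) \left(-211\right) = 47475$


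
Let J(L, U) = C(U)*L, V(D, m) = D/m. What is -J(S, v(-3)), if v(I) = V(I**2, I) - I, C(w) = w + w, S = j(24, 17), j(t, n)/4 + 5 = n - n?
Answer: 0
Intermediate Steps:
j(t, n) = -20 (j(t, n) = -20 + 4*(n - n) = -20 + 4*0 = -20 + 0 = -20)
S = -20
C(w) = 2*w
v(I) = 0 (v(I) = I**2/I - I = I - I = 0)
J(L, U) = 2*L*U (J(L, U) = (2*U)*L = 2*L*U)
-J(S, v(-3)) = -2*(-20)*0 = -1*0 = 0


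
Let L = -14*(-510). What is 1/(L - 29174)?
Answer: -1/22034 ≈ -4.5384e-5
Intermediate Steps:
L = 7140
1/(L - 29174) = 1/(7140 - 29174) = 1/(-22034) = -1/22034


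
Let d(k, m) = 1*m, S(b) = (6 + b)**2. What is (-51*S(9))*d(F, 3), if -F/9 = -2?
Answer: -34425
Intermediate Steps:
F = 18 (F = -9*(-2) = 18)
d(k, m) = m
(-51*S(9))*d(F, 3) = -51*(6 + 9)**2*3 = -51*15**2*3 = -51*225*3 = -11475*3 = -34425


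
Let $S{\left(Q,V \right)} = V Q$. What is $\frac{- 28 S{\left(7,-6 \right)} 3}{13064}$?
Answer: $\frac{441}{1633} \approx 0.27006$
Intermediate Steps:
$S{\left(Q,V \right)} = Q V$
$\frac{- 28 S{\left(7,-6 \right)} 3}{13064} = \frac{- 28 \cdot 7 \left(-6\right) 3}{13064} = \left(-28\right) \left(-42\right) 3 \cdot \frac{1}{13064} = 1176 \cdot 3 \cdot \frac{1}{13064} = 3528 \cdot \frac{1}{13064} = \frac{441}{1633}$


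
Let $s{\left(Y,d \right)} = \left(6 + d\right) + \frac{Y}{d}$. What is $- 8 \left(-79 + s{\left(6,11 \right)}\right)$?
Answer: $\frac{5408}{11} \approx 491.64$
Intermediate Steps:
$s{\left(Y,d \right)} = 6 + d + \frac{Y}{d}$
$- 8 \left(-79 + s{\left(6,11 \right)}\right) = - 8 \left(-79 + \left(6 + 11 + \frac{6}{11}\right)\right) = - 8 \left(-79 + \frac{193}{11}\right) = \left(-8\right) \left(- \frac{676}{11}\right) = \frac{5408}{11}$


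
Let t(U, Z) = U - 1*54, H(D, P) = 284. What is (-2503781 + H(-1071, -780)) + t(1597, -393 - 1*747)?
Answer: -2501954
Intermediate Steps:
t(U, Z) = -54 + U (t(U, Z) = U - 54 = -54 + U)
(-2503781 + H(-1071, -780)) + t(1597, -393 - 1*747) = (-2503781 + 284) + (-54 + 1597) = -2503497 + 1543 = -2501954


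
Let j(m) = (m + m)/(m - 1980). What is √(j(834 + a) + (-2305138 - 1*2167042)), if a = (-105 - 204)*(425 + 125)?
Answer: 3*I*√25254210906487/7129 ≈ 2114.8*I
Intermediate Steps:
a = -169950 (a = -309*550 = -169950)
j(m) = 2*m/(-1980 + m) (j(m) = (2*m)/(-1980 + m) = 2*m/(-1980 + m))
√(j(834 + a) + (-2305138 - 1*2167042)) = √(2*(834 - 169950)/(-1980 + (834 - 169950)) + (-2305138 - 1*2167042)) = √(2*(-169116)/(-1980 - 169116) + (-2305138 - 2167042)) = √(2*(-169116)/(-171096) - 4472180) = √(2*(-169116)*(-1/171096) - 4472180) = √(14093/7129 - 4472180) = √(-31882157127/7129) = 3*I*√25254210906487/7129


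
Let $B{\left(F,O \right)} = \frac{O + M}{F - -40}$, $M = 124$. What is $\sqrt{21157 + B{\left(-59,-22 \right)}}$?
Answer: $\frac{\sqrt{7635739}}{19} \approx 145.44$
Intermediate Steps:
$B{\left(F,O \right)} = \frac{124 + O}{40 + F}$ ($B{\left(F,O \right)} = \frac{O + 124}{F - -40} = \frac{124 + O}{F + 40} = \frac{124 + O}{40 + F}$)
$\sqrt{21157 + B{\left(-59,-22 \right)}} = \sqrt{21157 + \frac{124 - 22}{40 - 59}} = \sqrt{21157 + \frac{1}{-19} \cdot 102} = \sqrt{21157 - \frac{102}{19}} = \sqrt{\frac{401881}{19}} = \frac{\sqrt{7635739}}{19}$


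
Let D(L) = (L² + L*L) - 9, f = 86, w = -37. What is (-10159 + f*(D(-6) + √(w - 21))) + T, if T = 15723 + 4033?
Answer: 15015 + 86*I*√58 ≈ 15015.0 + 654.96*I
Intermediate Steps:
D(L) = -9 + 2*L² (D(L) = (L² + L²) - 9 = 2*L² - 9 = -9 + 2*L²)
T = 19756
(-10159 + f*(D(-6) + √(w - 21))) + T = (-10159 + 86*((-9 + 2*(-6)²) + √(-37 - 21))) + 19756 = (-10159 + 86*((-9 + 2*36) + √(-58))) + 19756 = (-10159 + 86*((-9 + 72) + I*√58)) + 19756 = (-10159 + 86*(63 + I*√58)) + 19756 = (-10159 + (5418 + 86*I*√58)) + 19756 = (-4741 + 86*I*√58) + 19756 = 15015 + 86*I*√58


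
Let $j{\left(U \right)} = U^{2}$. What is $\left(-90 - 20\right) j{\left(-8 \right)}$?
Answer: $-7040$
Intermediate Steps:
$\left(-90 - 20\right) j{\left(-8 \right)} = \left(-90 - 20\right) \left(-8\right)^{2} = \left(-110\right) 64 = -7040$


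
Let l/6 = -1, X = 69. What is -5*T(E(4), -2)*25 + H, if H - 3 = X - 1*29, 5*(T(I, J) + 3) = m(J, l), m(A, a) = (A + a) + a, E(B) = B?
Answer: 768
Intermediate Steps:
l = -6 (l = 6*(-1) = -6)
m(A, a) = A + 2*a
T(I, J) = -27/5 + J/5 (T(I, J) = -3 + (J + 2*(-6))/5 = -3 + (J - 12)/5 = -3 + (-12 + J)/5 = -3 + (-12/5 + J/5) = -27/5 + J/5)
H = 43 (H = 3 + (69 - 1*29) = 3 + (69 - 29) = 3 + 40 = 43)
-5*T(E(4), -2)*25 + H = -5*(-27/5 + (1/5)*(-2))*25 + 43 = -5*(-27/5 - 2/5)*25 + 43 = -5*(-29/5)*25 + 43 = 29*25 + 43 = 725 + 43 = 768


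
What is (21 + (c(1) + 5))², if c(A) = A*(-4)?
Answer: 484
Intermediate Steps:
c(A) = -4*A
(21 + (c(1) + 5))² = (21 + (-4*1 + 5))² = (21 + (-4 + 5))² = (21 + 1)² = 22² = 484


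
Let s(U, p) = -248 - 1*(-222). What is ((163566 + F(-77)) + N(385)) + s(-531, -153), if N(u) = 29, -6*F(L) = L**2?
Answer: 975485/6 ≈ 1.6258e+5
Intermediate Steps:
F(L) = -L**2/6
s(U, p) = -26 (s(U, p) = -248 + 222 = -26)
((163566 + F(-77)) + N(385)) + s(-531, -153) = ((163566 - 1/6*(-77)**2) + 29) - 26 = ((163566 - 1/6*5929) + 29) - 26 = ((163566 - 5929/6) + 29) - 26 = (975467/6 + 29) - 26 = 975641/6 - 26 = 975485/6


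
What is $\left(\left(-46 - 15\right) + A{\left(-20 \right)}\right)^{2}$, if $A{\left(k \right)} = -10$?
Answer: $5041$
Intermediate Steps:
$\left(\left(-46 - 15\right) + A{\left(-20 \right)}\right)^{2} = \left(\left(-46 - 15\right) - 10\right)^{2} = \left(-61 - 10\right)^{2} = \left(-71\right)^{2} = 5041$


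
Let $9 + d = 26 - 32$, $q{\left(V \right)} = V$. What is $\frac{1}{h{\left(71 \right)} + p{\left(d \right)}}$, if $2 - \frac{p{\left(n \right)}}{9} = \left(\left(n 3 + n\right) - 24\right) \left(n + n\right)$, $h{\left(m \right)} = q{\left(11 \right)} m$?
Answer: $- \frac{1}{21881} \approx -4.5702 \cdot 10^{-5}$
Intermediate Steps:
$h{\left(m \right)} = 11 m$
$d = -15$ ($d = -9 + \left(26 - 32\right) = -9 - 6 = -15$)
$p{\left(n \right)} = 18 - 18 n \left(-24 + 4 n\right)$ ($p{\left(n \right)} = 18 - 9 \left(\left(n 3 + n\right) - 24\right) \left(n + n\right) = 18 - 9 \left(\left(3 n + n\right) - 24\right) 2 n = 18 - 9 \left(4 n - 24\right) 2 n = 18 - 9 \left(-24 + 4 n\right) 2 n = 18 - 9 \cdot 2 n \left(-24 + 4 n\right) = 18 - 18 n \left(-24 + 4 n\right)$)
$\frac{1}{h{\left(71 \right)} + p{\left(d \right)}} = \frac{1}{11 \cdot 71 + \left(18 - 72 \left(-15\right)^{2} + 432 \left(-15\right)\right)} = \frac{1}{781 - 22662} = \frac{1}{-21881} = - \frac{1}{21881}$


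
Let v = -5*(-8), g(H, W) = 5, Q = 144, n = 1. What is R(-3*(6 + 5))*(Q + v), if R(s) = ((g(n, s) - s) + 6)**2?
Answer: 356224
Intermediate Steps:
v = 40
R(s) = (11 - s)**2 (R(s) = ((5 - s) + 6)**2 = (11 - s)**2)
R(-3*(6 + 5))*(Q + v) = (11 - (-3)*(6 + 5))**2*(144 + 40) = (11 - (-3)*11)**2*184 = (11 - 1*(-33))**2*184 = (11 + 33)**2*184 = 44**2*184 = 1936*184 = 356224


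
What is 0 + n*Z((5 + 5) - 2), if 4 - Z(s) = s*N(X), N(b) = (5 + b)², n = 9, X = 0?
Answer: -1764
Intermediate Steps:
Z(s) = 4 - 25*s (Z(s) = 4 - s*(5 + 0)² = 4 - s*5² = 4 - s*25 = 4 - 25*s)
0 + n*Z((5 + 5) - 2) = 0 + 9*(4 - 25*((5 + 5) - 2)) = 0 + 9*(4 - 25*(10 - 2)) = 0 + 9*(4 - 25*8) = 0 + 9*(4 - 200) = 0 + 9*(-196) = 0 - 1764 = -1764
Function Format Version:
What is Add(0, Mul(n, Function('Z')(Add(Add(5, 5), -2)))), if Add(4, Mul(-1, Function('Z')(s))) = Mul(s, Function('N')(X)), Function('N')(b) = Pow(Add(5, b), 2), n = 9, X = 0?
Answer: -1764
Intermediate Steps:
Function('Z')(s) = Add(4, Mul(-25, s)) (Function('Z')(s) = Add(4, Mul(-1, Mul(s, Pow(Add(5, 0), 2)))) = Add(4, Mul(-1, Mul(s, Pow(5, 2)))) = Add(4, Mul(-1, Mul(s, 25))) = Add(4, Mul(-1, Mul(25, s))) = Add(4, Mul(-25, s)))
Add(0, Mul(n, Function('Z')(Add(Add(5, 5), -2)))) = Add(0, Mul(9, Add(4, Mul(-25, Add(Add(5, 5), -2))))) = Add(0, Mul(9, Add(4, Mul(-25, Add(10, -2))))) = Add(0, Mul(9, Add(4, Mul(-25, 8)))) = Add(0, Mul(9, Add(4, -200))) = Add(0, Mul(9, -196)) = Add(0, -1764) = -1764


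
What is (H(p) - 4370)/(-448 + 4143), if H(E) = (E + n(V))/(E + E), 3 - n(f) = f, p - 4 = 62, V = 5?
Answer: -144194/121935 ≈ -1.1825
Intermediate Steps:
p = 66 (p = 4 + 62 = 66)
n(f) = 3 - f
H(E) = (-2 + E)/(2*E) (H(E) = (E + (3 - 1*5))/(E + E) = (E + (3 - 5))/((2*E)) = (E - 2)*(1/(2*E)) = (-2 + E)*(1/(2*E)) = (-2 + E)/(2*E))
(H(p) - 4370)/(-448 + 4143) = ((½)*(-2 + 66)/66 - 4370)/(-448 + 4143) = ((½)*(1/66)*64 - 4370)/3695 = (16/33 - 4370)*(1/3695) = -144194/33*1/3695 = -144194/121935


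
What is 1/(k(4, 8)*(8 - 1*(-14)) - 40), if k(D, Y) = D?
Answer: 1/48 ≈ 0.020833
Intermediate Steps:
1/(k(4, 8)*(8 - 1*(-14)) - 40) = 1/(4*(8 - 1*(-14)) - 40) = 1/(4*(8 + 14) - 40) = 1/(4*22 - 40) = 1/(88 - 40) = 1/48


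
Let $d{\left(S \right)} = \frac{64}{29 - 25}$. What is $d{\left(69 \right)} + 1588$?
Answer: $1604$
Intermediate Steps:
$d{\left(S \right)} = 16$ ($d{\left(S \right)} = \frac{64}{29 - 25} = \frac{64}{4} = 64 \cdot \frac{1}{4} = 16$)
$d{\left(69 \right)} + 1588 = 16 + 1588 = 1604$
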